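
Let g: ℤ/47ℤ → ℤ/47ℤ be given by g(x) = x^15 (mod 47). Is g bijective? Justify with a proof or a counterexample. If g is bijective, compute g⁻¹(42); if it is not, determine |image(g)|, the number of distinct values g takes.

3

Since 47 is prime, the nonzero elements of ℤ/47ℤ form a cyclic group of order 46.
As gcd(15, 46) = 1, raising to the 15th power is a bijection on this group: if s^15 ≡ t^15 then (st^{−1})^15 = 1, and the only element of order dividing gcd(15, 46) = 1 is 1, so s = t.
With g(0) = 0 this makes g injective on all of ℤ/47ℤ, hence bijective (finite equal-size domain and codomain). In particular g is bijective.
Since g is bijective, we find the preimage of 42. The inverse of x ↦ x^15 on (ℤ/47ℤ)^× is x ↦ x^43, because 15·43 = 645 = 14·46 + 1 ≡ 1 (mod 46) and x^{46} = 1 for x ≠ 0 (Fermat). So g⁻¹(42) = 42^43 mod 47.
Repeated squaring mod 47: 42^1 ≡ 42, 42^2 ≡ 42² = 1764 ≡ 25, 42^4 ≡ 25² = 625 ≡ 14, 42^8 ≡ 14² = 196 ≡ 8, 42^16 ≡ 8² = 64 ≡ 17, 42^32 ≡ 17² = 289 ≡ 7. Since 43 = 32 + 8 + 2 + 1, 42^43 ≡ 7·8·25·42: 7·8 = 56 ≡ 9, then 9·25 = 225 ≡ 37, then 37·42 = 1554 ≡ 3. So 42^43 ≡ 3 (mod 47).
Hence g⁻¹(42) = 3.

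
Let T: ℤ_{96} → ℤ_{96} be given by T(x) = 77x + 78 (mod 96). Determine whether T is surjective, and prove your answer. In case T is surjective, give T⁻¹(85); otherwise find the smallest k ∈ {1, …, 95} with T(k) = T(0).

Since gcd(77, 96) = 1, 77 is invertible modulo 96. Euclid's algorithm: 96 = 1·77 + 19, 77 = 4·19 + 1; back-substituting gives 1 = 5·77 − 4·96, so 77⁻¹ ≡ 5 (mod 96).
For any y ∈ ℤ_{96}, x = 5(y − 78) mod 96 satisfies T(x) = 77·5(y − 78) + 78 ≡ y (since 77·5 ≡ 1 mod 96). So every y has a preimage.
Therefore T is surjective.
Since T is surjective, we find T⁻¹(85): we need 77x ≡ 85 − 78 ≡ 7 (mod 96). Using 77⁻¹ = 5: x ≡ 5·7 = 35, so x = 35.
Check: T(35) = 77·35 + 78 = 2773 = 28·96 + 85 ≡ 85 (mod 96).

35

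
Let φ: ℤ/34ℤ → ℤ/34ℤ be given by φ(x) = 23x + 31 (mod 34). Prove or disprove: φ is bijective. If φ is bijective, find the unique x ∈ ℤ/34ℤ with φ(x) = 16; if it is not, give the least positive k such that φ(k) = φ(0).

23

Suppose φ(x_1) = φ(x_2) in ℤ/34ℤ. Then 23x_1 + 31 ≡ 23x_2 + 31 (mod 34), thus 23(x_1 − x_2) ≡ 0 (mod 34).
Since gcd(23, 34) = 1, 23 is invertible modulo 34, thus x_1 − x_2 ≡ 0 (mod 34), i.e. x_1 = x_2.
We now compute 23⁻¹ mod 34 explicitly. Euclid's algorithm: 34 = 1·23 + 11, 23 = 2·11 + 1; back-substituting gives 1 = 3·23 − 2·34, so 23⁻¹ ≡ 3 (mod 34).
Then y ↦ 3(y − 31) is a two-sided inverse to φ, so every y ∈ ℤ/34ℤ has a preimage.
So φ is bijective.
Since φ is bijective, we find φ⁻¹(16): we need 23x ≡ 16 − 31 ≡ 19 (mod 34). Using 23⁻¹ = 3: x ≡ 3·19 = 57 = 1·34 + 23, so x = 23.
Check: φ(23) = 23·23 + 31 = 560 = 16·34 + 16 ≡ 16 (mod 34).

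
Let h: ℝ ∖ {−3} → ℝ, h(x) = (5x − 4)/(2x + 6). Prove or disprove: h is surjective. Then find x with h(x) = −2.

-8/9

If h(x) = 5/2, cross-multiplying gives 2(5x − 4) = 5(2x + 6), which simplifies to −8 = 30 — false.  So 5/2 has no preimage and h is not surjective.
Solving h(x) = −2: cross-multiplying gives 5x − 4 = −2(2x + 6), which rearranges to 9x = −8, so x = −8/9.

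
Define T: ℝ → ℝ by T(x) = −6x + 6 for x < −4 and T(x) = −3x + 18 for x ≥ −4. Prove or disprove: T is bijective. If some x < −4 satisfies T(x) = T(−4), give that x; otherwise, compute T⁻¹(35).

Both pieces are strictly decreasing (slopes −6 and −3), so each is injective on its own interval.
The left piece maps (−∞, −4) onto (30, ∞); the right piece maps [−4, ∞) onto (−∞, 30].
Since 30 = 30, the images partition ℝ: T is injective and surjective, hence bijective.
Because the two images are disjoint, no x < −4 has T(x) = T(−4), so we compute T⁻¹(35): 35 lies in (30, ∞), so solve −6x + 6 = 35: x = (35 − 6)/(−6) = −29/6.

-29/6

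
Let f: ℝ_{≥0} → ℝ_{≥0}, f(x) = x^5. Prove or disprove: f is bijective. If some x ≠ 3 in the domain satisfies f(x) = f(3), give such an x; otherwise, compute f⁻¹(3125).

On ℝ_{≥0}, x ↦ x^5 is strictly increasing (injective) and for any y ∈ ℝ_{≥0} the 5th root y^{1/5} lies in ℝ_{≥0} (surjective). So f is bijective.
Since x ↦ x^5 is strictly increasing on ℝ_{≥0}, it is injective there, so no x ≠ 3 in the domain has f(x) = f(3). We therefore compute f⁻¹(3125) = 3125^{1/5} = 5 (indeed 5^5 = 3125).

5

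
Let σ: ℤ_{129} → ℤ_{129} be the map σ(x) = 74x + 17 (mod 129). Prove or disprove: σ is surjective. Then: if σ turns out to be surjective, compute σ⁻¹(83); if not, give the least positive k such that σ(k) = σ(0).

102

Since gcd(74, 129) = 1, 74 is invertible modulo 129. Euclid's algorithm: 129 = 1·74 + 55, 74 = 1·55 + 19, 55 = 2·19 + 17, 19 = 1·17 + 2, 17 = 8·2 + 1; back-substituting gives 1 = 68·74 − 39·129, so 74⁻¹ ≡ 68 (mod 129).
Then y ↦ 68(y − 17) is a two-sided inverse to σ, so every y ∈ ℤ_{129} has a preimage.
Thus σ is surjective.
Since σ is surjective, we compute σ⁻¹(83): solve 74x + 17 ≡ 83 (mod 129), i.e. 74x ≡ 66 (mod 129).
Multiplying by 74⁻¹ = 68 gives x ≡ 68·66 = 4488 = 34·129 + 102 ≡ 102 (mod 129).
Check: σ(102) = 74·102 + 17 = 7565 = 58·129 + 83 ≡ 83 (mod 129).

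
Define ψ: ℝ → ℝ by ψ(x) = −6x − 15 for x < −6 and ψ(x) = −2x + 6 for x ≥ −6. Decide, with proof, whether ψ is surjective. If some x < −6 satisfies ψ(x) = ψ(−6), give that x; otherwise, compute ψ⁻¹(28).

-43/6

Both pieces are strictly decreasing (slopes −6 and −2), so each is injective on its own interval.
The left piece maps (−∞, −6) onto (21, ∞); the right piece maps [−6, ∞) onto (−∞, 18].
The union (21, ∞) ∪ (−∞, 18] omits the interval between 21 and 18; in particular 21 has no preimage. So ψ is not surjective.
Because the two images are disjoint, no x < −6 has ψ(x) = ψ(−6), so we compute ψ⁻¹(28): 28 lies in (21, ∞), so solve −6x − 15 = 28: x = (28 + 15)/(−6) = −43/6.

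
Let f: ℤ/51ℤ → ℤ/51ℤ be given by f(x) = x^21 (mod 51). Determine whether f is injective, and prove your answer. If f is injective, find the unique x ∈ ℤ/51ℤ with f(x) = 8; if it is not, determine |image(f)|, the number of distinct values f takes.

26

Computing x^21 mod 51 for each x (by repeated squaring, reducing mod 51 at every step), the values f(0), f(1), …, f(50) are: 0, 1, 32, 39, 4, 14, 24, 28, 26, 42, 40, 44, 3, 13, 29, 36, 16, 17, 18, 49, 5, 21, 31, 41, 45, 43, 8, 6, 10, 20, 30, 46, 2, 33, 34, 35, 15, 22, 38, 48, 7, 11, 9, 25, 23, 27, 37, 47, 12, 19, 50.
Every element of ℤ/51ℤ appears exactly once in this list, so f is a bijection, and in particular injective.
Since f is injective, we read off the preimage of 8 from the same table: f(26) = 8, so f⁻¹(8) = 26.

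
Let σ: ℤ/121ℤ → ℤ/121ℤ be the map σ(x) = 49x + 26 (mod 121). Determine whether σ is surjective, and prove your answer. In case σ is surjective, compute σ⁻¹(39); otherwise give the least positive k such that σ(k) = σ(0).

62

By definition, surjectivity means every element of the codomain has a preimage under σ.
Since gcd(49, 121) = 1, 49 is invertible modulo 121. Euclid's algorithm: 121 = 2·49 + 23, 49 = 2·23 + 3, 23 = 7·3 + 2, 3 = 1·2 + 1; back-substituting gives 1 = 42·49 − 17·121, so 49⁻¹ ≡ 42 (mod 121).
Then y ↦ 42(y − 26) is a two-sided inverse to σ, so every y ∈ ℤ/121ℤ has a preimage.
Hence σ is surjective.
Since σ is surjective, we find σ⁻¹(39): we need 49x ≡ 39 − 26 ≡ 13 (mod 121). Using 49⁻¹ = 42: x ≡ 42·13 = 546 = 4·121 + 62, so x = 62.
Check: σ(62) = 49·62 + 26 = 3064 = 25·121 + 39 ≡ 39 (mod 121).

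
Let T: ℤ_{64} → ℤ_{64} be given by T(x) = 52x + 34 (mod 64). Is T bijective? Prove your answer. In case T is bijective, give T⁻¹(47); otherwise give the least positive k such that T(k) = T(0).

Recall that T is injective when T(a) = T(b) forces a = b.
We have gcd(52, 64) = 4 > 1. Taking a = 0 and b = 16: T(0) = 34 and T(16) = 52·16 + 34 = 866 ≡ 34 (mod 64).
So T(0) = T(16) while 0 ≠ 16, therefore T is not injective, hence not bijective.
Since T is not bijective, we find the least positive k with T(k) = T(0): this means 52k ≡ 0 (mod 64), i.e. 64 ∣ 52k. Since gcd(52, 64) = 4, dividing through by 4 this holds exactly when 16 ∣ 13k, and as gcd(13, 16) = 1, exactly when 16 ∣ k.
The smallest positive such k is 16.

16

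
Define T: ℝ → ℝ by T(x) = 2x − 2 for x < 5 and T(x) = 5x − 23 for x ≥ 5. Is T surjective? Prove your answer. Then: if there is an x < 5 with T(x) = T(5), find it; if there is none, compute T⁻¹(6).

Both pieces are strictly increasing (slopes 2 and 5), so each is injective on its own interval.
The left piece maps (−∞, 5) onto (−∞, 8); the right piece maps [5, ∞) onto [2, ∞).
The union (−∞, 8) ∪ [2, ∞) covers ℝ, so T is surjective.
For the follow-up: the images overlap, so an x < 5 with T(x) = T(5) exists. T(5) = 2; solving 2x − 2 = 2 for x < 5 gives x = (2 + 2)/2 = 2.

2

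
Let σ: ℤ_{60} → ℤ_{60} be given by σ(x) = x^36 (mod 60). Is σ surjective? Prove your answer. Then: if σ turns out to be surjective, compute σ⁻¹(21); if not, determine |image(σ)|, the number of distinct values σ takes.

8

σ(2): Repeated squaring mod 60: 2^1 ≡ 2, 2^2 ≡ 2² = 4, 2^4 ≡ 4² = 16, 2^8 ≡ 16² = 256 ≡ 16, 2^16 ≡ 16² = 256 ≡ 16, 2^32 ≡ 16² = 256 ≡ 16. Since 36 = 32 + 4, 2^36 ≡ 16·16: 16·16 = 256 ≡ 16. So 2^36 ≡ 16 (mod 60).
σ(4): Repeated squaring mod 60: 4^1 ≡ 4, 4^2 ≡ 4² = 16, 4^4 ≡ 16² = 256 ≡ 16, 4^8 ≡ 16² = 256 ≡ 16, 4^16 ≡ 16² = 256 ≡ 16, 4^32 ≡ 16² = 256 ≡ 16. Since 36 = 32 + 4, 4^36 ≡ 16·16: 16·16 = 256 ≡ 16. So 4^36 ≡ 16 (mod 60).
So σ(2) = σ(4) = 16 while 2 ≠ 4, therefore σ is not injective.
A non-injective map from the 60-element set ℤ_{60} to itself takes at most 59 distinct values, so it cannot be surjective. Hence σ is not surjective.
Since σ is not surjective, we determine |image(σ)|. Computing x^36 mod 60 for each x (by repeated squaring, reducing mod 60 at every step), the values σ(0), σ(1), …, σ(59) are: 0, 1, 16, 21, 16, 25, 36, 1, 16, 21, 40, 1, 36, 1, 16, 45, 16, 1, 36, 1, 40, 21, 16, 1, 36, 25, 16, 21, 16, 1, 0, 1, 16, 21, 16, 25, 36, 1, 16, 21, 40, 1, 36, 1, 16, 45, 16, 1, 36, 1, 40, 21, 16, 1, 36, 25, 16, 21, 16, 1.
The distinct values are {0, 1, 16, 21, 25, 36, 40, 45}; there are 8 of them.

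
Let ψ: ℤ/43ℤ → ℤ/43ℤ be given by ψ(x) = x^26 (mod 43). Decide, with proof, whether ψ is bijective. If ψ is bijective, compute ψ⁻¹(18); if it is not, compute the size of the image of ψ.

22

ψ(21): Repeated squaring mod 43: 21^1 ≡ 21, 21^2 ≡ 21² = 441 ≡ 11, 21^4 ≡ 11² = 121 ≡ 35, 21^8 ≡ 35² = 1225 ≡ 21, 21^16 ≡ 21² = 441 ≡ 11. Since 26 = 16 + 8 + 2, 21^26 ≡ 11·21·11: 11·21 = 231 ≡ 16, then 16·11 = 176 ≡ 4. So 21^26 ≡ 4 (mod 43).
ψ(22): Repeated squaring mod 43: 22^1 ≡ 22, 22^2 ≡ 22² = 484 ≡ 11, 22^4 ≡ 11² = 121 ≡ 35, 22^8 ≡ 35² = 1225 ≡ 21, 22^16 ≡ 21² = 441 ≡ 11. Since 26 = 16 + 8 + 2, 22^26 ≡ 11·21·11: 11·21 = 231 ≡ 16, then 16·11 = 176 ≡ 4. So 22^26 ≡ 4 (mod 43).
So ψ(21) = ψ(22) = 4 while 21 ≠ 22, therefore ψ is not injective, hence not bijective.
Since ψ is not bijective, we determine |image(ψ)|. Computing x^26 mod 43 for each x (by repeated squaring, reducing mod 43 at every step), the values ψ(0), ψ(1), …, ψ(42) are: 0, 1, 11, 15, 35, 14, 36, 6, 41, 10, 25, 16, 9, 31, 23, 38, 21, 40, 24, 13, 17, 4, 4, 17, 13, 24, 40, 21, 38, 23, 31, 9, 16, 25, 10, 41, 6, 36, 14, 35, 15, 11, 1.
The distinct values are {0, 1, 4, 6, 9, 10, 11, 13, 14, 15, 16, 17, 21, 23, 24, 25, 31, 35, 36, 38, 40, 41}; there are 22 of them.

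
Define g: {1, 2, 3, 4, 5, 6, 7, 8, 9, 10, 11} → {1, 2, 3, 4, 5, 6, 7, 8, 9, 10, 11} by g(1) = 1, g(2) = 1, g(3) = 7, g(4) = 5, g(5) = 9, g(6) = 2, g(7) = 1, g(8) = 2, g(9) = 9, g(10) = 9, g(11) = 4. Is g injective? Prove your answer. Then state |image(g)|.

6

g(1) = 1 = g(2) with 1 ≠ 2, so g is not injective.
The image of g is {1, 2, 4, 5, 7, 9}, which has 6 elements.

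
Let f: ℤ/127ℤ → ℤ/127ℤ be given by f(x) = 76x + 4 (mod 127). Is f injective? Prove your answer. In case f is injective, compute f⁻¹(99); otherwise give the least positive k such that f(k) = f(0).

If f(a) = f(b), then 76a ≡ 76b (mod 127). Because gcd(76, 127) = 1, we may cancel 76 to get a ≡ b (mod 127).
So f is injective.
We now compute 76⁻¹ mod 127 explicitly. Euclid's algorithm: 127 = 1·76 + 51, 76 = 1·51 + 25, 51 = 2·25 + 1; back-substituting gives 1 = 122·76 − 73·127, so 76⁻¹ ≡ 122 (mod 127).
Since f is injective, we compute f⁻¹(99): solve 76x + 4 ≡ 99 (mod 127), i.e. 76x ≡ 95 (mod 127).
Multiplying by 76⁻¹ = 122 gives x ≡ 122·95 = 11590 = 91·127 + 33 ≡ 33 (mod 127).
Check: f(33) = 76·33 + 4 = 2512 = 19·127 + 99 ≡ 99 (mod 127).

33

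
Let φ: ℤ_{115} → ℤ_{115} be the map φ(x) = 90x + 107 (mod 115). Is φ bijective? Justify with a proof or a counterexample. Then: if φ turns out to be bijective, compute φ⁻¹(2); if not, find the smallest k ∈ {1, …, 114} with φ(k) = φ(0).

23

By definition, φ is injective if φ(x_1) = φ(x_2) implies x_1 = x_2.
We have gcd(90, 115) = 5 > 1. Taking x_1 = 0 and x_2 = 23: φ(0) = 107 and φ(23) = 90·23 + 107 = 2177 ≡ 107 (mod 115).
So φ(0) = φ(23) while 0 ≠ 23, so φ is not injective, hence not bijective.
Since φ is not bijective, we find the least positive k with φ(k) = φ(0): this means 90k ≡ 0 (mod 115), i.e. 115 ∣ 90k. Since gcd(90, 115) = 5, dividing through by 5 this holds exactly when 23 ∣ 18k, and as gcd(18, 23) = 1, exactly when 23 ∣ k.
The smallest positive such k is 23.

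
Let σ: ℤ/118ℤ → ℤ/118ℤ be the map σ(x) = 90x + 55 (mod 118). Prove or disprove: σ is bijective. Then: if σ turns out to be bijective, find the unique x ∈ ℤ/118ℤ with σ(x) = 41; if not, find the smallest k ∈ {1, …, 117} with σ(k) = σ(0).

Recall: σ is injective when σ(u) = σ(v) forces u = v.
We have gcd(90, 118) = 2 > 1. Taking u = 0 and v = 59: σ(0) = 55 and σ(59) = 90·59 + 55 = 5365 ≡ 55 (mod 118).
So σ(0) = σ(59) while 0 ≠ 59, hence σ is not injective, hence not bijective.
Since σ is not bijective, we find the least positive k with σ(k) = σ(0): this means 90k ≡ 0 (mod 118), i.e. 118 ∣ 90k. Since gcd(90, 118) = 2, dividing through by 2 this holds exactly when 59 ∣ 45k, and as gcd(45, 59) = 1, exactly when 59 ∣ k.
The smallest positive such k is 59.

59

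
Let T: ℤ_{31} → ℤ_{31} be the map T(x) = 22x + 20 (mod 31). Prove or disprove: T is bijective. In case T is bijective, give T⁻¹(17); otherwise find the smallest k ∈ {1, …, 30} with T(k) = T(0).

21

Recall that T is injective if T(u) = T(v) implies u = v.
If T(u) = T(v), then 22u ≡ 22v (mod 31). Because gcd(22, 31) = 1, we may cancel 22 to get u ≡ v (mod 31).
We now compute 22⁻¹ mod 31 explicitly. Euclid's algorithm: 31 = 1·22 + 9, 22 = 2·9 + 4, 9 = 2·4 + 1; back-substituting gives 1 = 24·22 − 17·31, so 22⁻¹ ≡ 24 (mod 31).
Then y ↦ 24(y − 20) is a two-sided inverse to T, so every y ∈ ℤ_{31} has a preimage.
Hence T is bijective.
Since T is bijective, we find T⁻¹(17): we need 22x ≡ 17 − 20 ≡ 28 (mod 31). Using 22⁻¹ = 24: x ≡ 24·28 = 672 = 21·31 + 21, so x = 21.
Check: T(21) = 22·21 + 20 = 482 = 15·31 + 17 ≡ 17 (mod 31).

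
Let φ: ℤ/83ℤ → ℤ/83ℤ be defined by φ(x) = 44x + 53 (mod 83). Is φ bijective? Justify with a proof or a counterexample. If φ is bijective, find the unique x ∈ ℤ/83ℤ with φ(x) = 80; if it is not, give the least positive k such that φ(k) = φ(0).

44

Recall that injectivity means: for all a, b in the domain, φ(a) = φ(b) implies a = b.
Suppose φ(a) = φ(b) in ℤ/83ℤ. Then 44a + 53 ≡ 44b + 53 (mod 83), therefore 44(a − b) ≡ 0 (mod 83).
Since gcd(44, 83) = 1, 44 is invertible modulo 83, so a − b ≡ 0 (mod 83), i.e. a = b.
We now compute 44⁻¹ mod 83 explicitly. Euclid's algorithm: 83 = 1·44 + 39, 44 = 1·39 + 5, 39 = 7·5 + 4, 5 = 1·4 + 1; back-substituting gives 1 = 17·44 − 9·83, so 44⁻¹ ≡ 17 (mod 83).
Then y ↦ 17(y − 53) is a two-sided inverse to φ, so every y ∈ ℤ/83ℤ has a preimage.
So φ is bijective.
Since φ is bijective, we find φ⁻¹(80): we need 44x ≡ 80 − 53 ≡ 27 (mod 83). Using 44⁻¹ = 17: x ≡ 17·27 = 459 = 5·83 + 44, so x = 44.
Check: φ(44) = 44·44 + 53 = 1989 = 23·83 + 80 ≡ 80 (mod 83).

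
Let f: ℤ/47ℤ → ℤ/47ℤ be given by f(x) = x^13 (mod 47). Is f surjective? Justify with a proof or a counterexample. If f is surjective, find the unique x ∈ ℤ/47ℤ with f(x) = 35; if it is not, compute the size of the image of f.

19

Since 47 is prime, the nonzero elements of ℤ/47ℤ form a cyclic group of order 46.
As gcd(13, 46) = 1, raising to the 13th power is a bijection on this group: if u^13 ≡ v^13 then (uv^{−1})^13 = 1, and the only element of order dividing gcd(13, 46) = 1 is 1, so u = v.
With f(0) = 0 this makes f injective on all of ℤ/47ℤ, hence bijective (finite equal-size domain and codomain). In particular f is surjective.
Since f is surjective, we find the preimage of 35. The inverse of x ↦ x^13 on (ℤ/47ℤ)^× is x ↦ x^39, because 13·39 = 507 = 11·46 + 1 ≡ 1 (mod 46) and x^{46} = 1 for x ≠ 0 (Fermat). So f⁻¹(35) = 35^39 mod 47.
Repeated squaring mod 47: 35^1 ≡ 35, 35^2 ≡ 35² = 1225 ≡ 3, 35^4 ≡ 3² = 9, 35^8 ≡ 9² = 81 ≡ 34, 35^16 ≡ 34² = 1156 ≡ 28, 35^32 ≡ 28² = 784 ≡ 32. Since 39 = 32 + 4 + 2 + 1, 35^39 ≡ 32·9·3·35: 32·9 = 288 ≡ 6, then 6·3 = 18, then 18·35 = 630 ≡ 19. So 35^39 ≡ 19 (mod 47).
Hence f⁻¹(35) = 19.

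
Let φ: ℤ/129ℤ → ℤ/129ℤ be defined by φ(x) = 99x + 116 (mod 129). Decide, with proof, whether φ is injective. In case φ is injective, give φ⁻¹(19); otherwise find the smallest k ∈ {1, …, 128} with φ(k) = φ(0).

43

Recall that φ is injective when φ(a) = φ(b) forces a = b.
We have gcd(99, 129) = 3 > 1. Taking a = 0 and b = 43: φ(0) = 116 and φ(43) = 99·43 + 116 = 4373 ≡ 116 (mod 129).
So φ(0) = φ(43) while 0 ≠ 43, hence φ is not injective.
Since φ is not injective, we find the least positive k with φ(k) = φ(0): this means 99k ≡ 0 (mod 129), i.e. 129 ∣ 99k. Since gcd(99, 129) = 3, dividing through by 3 this holds exactly when 43 ∣ 33k, and as gcd(33, 43) = 1, exactly when 43 ∣ k.
The smallest positive such k is 43.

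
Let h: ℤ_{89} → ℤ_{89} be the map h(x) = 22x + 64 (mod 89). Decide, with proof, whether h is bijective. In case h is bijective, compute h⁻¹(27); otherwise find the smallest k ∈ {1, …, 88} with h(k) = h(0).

59

Recall that h is injective when h(a) = h(b) forces a = b.
If h(a) = h(b), then 22a ≡ 22b (mod 89). Because gcd(22, 89) = 1, we may cancel 22 to get a ≡ b (mod 89).
We now compute 22⁻¹ mod 89 explicitly. Euclid's algorithm: 89 = 4·22 + 1; back-substituting gives 1 = 85·22 − 21·89, so 22⁻¹ ≡ 85 (mod 89).
Then y ↦ 85(y − 64) is a two-sided inverse to h, so every y ∈ ℤ_{89} has a preimage.
Hence h is bijective.
Since h is bijective, we compute h⁻¹(27): solve 22x + 64 ≡ 27 (mod 89), i.e. 22x ≡ 52 (mod 89).
Multiplying by 22⁻¹ = 85 gives x ≡ 85·52 = 4420 = 49·89 + 59 ≡ 59 (mod 89).
Check: h(59) = 22·59 + 64 = 1362 = 15·89 + 27 ≡ 27 (mod 89).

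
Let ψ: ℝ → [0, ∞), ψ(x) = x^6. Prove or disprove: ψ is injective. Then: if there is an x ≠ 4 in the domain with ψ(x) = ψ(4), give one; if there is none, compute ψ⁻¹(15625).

-4

ψ(4) = 4096 = (−4)^6 = ψ(−4) (since 6 is even), with 4 ≠ −4. So ψ is not injective.
For the follow-up, such an x exists: taking x = −4 ∈ ℝ gives ψ(−4) = 4096 = ψ(4) with −4 ≠ 4.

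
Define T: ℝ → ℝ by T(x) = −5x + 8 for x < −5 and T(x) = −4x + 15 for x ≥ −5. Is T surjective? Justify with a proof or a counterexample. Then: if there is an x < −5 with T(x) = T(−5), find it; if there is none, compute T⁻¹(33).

Both pieces are strictly decreasing (slopes −5 and −4), so each is injective on its own interval.
The left piece maps (−∞, −5) onto (33, ∞); the right piece maps [−5, ∞) onto (−∞, 35].
The union (33, ∞) ∪ (−∞, 35] covers ℝ, so T is surjective.
For the follow-up: the images overlap, so an x < −5 with T(x) = T(−5) exists. T(−5) = 35; solving −5x + 8 = 35 for x < −5 gives x = (35 − 8)/(−5) = −27/5.

-27/5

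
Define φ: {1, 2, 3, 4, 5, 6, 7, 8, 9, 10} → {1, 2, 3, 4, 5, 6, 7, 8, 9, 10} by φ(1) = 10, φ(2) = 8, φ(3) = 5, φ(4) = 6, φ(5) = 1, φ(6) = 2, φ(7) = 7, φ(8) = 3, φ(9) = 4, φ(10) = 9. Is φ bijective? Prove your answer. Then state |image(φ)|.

The values 10, 8, 5, 6, 1, 2, 7, 3, 4, 9 are a permutation of {1, 2, 3, 4, 5, 6, 7, 8, 9, 10}: each element appears exactly once.
So φ is injective and surjective, hence bijective.
The image of φ is {1, 2, 3, 4, 5, 6, 7, 8, 9, 10}, which has 10 elements.

10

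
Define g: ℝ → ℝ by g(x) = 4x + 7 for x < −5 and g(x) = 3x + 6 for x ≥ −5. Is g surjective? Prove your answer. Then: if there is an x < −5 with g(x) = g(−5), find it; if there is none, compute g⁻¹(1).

-5/3

Both pieces are strictly increasing (slopes 4 and 3), so each is injective on its own interval.
The left piece maps (−∞, −5) onto (−∞, −13); the right piece maps [−5, ∞) onto [−9, ∞).
The union (−∞, −13) ∪ [−9, ∞) omits the interval between −13 and −9; in particular −13 has no preimage. So g is not surjective.
Because the two images are disjoint, no x < −5 has g(x) = g(−5), so we compute g⁻¹(1): 1 lies in [−9, ∞), so solve 3x + 6 = 1: x = (1 − 6)/3 = −5/3.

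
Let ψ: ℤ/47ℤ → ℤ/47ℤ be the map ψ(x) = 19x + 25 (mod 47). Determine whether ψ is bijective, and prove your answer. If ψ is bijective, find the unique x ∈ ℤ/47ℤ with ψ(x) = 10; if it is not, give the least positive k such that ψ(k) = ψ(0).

Suppose ψ(a) = ψ(b) in ℤ/47ℤ. Then 19a + 25 ≡ 19b + 25 (mod 47), thus 19(a − b) ≡ 0 (mod 47).
Since gcd(19, 47) = 1, 19 is invertible modulo 47, therefore a − b ≡ 0 (mod 47), i.e. a = b.
We now compute 19⁻¹ mod 47 explicitly. Euclid's algorithm: 47 = 2·19 + 9, 19 = 2·9 + 1; back-substituting gives 1 = 5·19 − 2·47, so 19⁻¹ ≡ 5 (mod 47).
For any y ∈ ℤ/47ℤ, x = 5(y − 25) mod 47 satisfies ψ(x) = 19·5(y − 25) + 25 ≡ y (since 19·5 ≡ 1 mod 47). So every y has a preimage.
Therefore ψ is bijective.
Since ψ is bijective, we find ψ⁻¹(10): we need 19x ≡ 10 − 25 ≡ 32 (mod 47). Using 19⁻¹ = 5: x ≡ 5·32 = 160 = 3·47 + 19, so x = 19.
Check: ψ(19) = 19·19 + 25 = 386 = 8·47 + 10 ≡ 10 (mod 47).

19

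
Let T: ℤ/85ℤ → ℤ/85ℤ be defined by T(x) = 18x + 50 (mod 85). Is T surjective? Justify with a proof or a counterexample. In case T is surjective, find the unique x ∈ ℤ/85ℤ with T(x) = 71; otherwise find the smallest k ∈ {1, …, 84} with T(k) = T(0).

72

Since gcd(18, 85) = 1, 18 is invertible modulo 85. Euclid's algorithm: 85 = 4·18 + 13, 18 = 1·13 + 5, 13 = 2·5 + 3, 5 = 1·3 + 2, 3 = 1·2 + 1; back-substituting gives 1 = 52·18 − 11·85, so 18⁻¹ ≡ 52 (mod 85).
Then y ↦ 52(y − 50) is a two-sided inverse to T, so every y ∈ ℤ/85ℤ has a preimage.
Therefore T is surjective.
Since T is surjective, we find T⁻¹(71): we need 18x ≡ 71 − 50 ≡ 21 (mod 85). Using 18⁻¹ = 52: x ≡ 52·21 = 1092 = 12·85 + 72, so x = 72.
Check: T(72) = 18·72 + 50 = 1346 = 15·85 + 71 ≡ 71 (mod 85).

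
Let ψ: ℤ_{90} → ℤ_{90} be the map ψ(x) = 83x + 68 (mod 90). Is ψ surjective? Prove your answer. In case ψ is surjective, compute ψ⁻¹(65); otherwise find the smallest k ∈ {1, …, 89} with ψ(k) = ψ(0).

Since gcd(83, 90) = 1, 83 is invertible modulo 90. Euclid's algorithm: 90 = 1·83 + 7, 83 = 11·7 + 6, 7 = 1·6 + 1; back-substituting gives 1 = 77·83 − 71·90, so 83⁻¹ ≡ 77 (mod 90).
Then y ↦ 77(y − 68) is a two-sided inverse to ψ, so every y ∈ ℤ_{90} has a preimage.
Hence ψ is surjective.
Since ψ is surjective, we compute ψ⁻¹(65): solve 83x + 68 ≡ 65 (mod 90), i.e. 83x ≡ 87 (mod 90).
Multiplying by 83⁻¹ = 77 gives x ≡ 77·87 = 6699 = 74·90 + 39 ≡ 39 (mod 90).
Check: ψ(39) = 83·39 + 68 = 3305 = 36·90 + 65 ≡ 65 (mod 90).

39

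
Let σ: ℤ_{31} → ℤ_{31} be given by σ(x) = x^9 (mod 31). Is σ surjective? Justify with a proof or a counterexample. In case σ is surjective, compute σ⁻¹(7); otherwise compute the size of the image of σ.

σ(1) = 1^9 = 1.
σ(5): Repeated squaring mod 31: 5^1 ≡ 5, 5^2 ≡ 5² = 25, 5^4 ≡ 25² = 625 ≡ 5, 5^8 ≡ 5² = 25. Since 9 = 8 + 1, 5^9 ≡ 25·5: 25·5 = 125 ≡ 1. So 5^9 ≡ 1 (mod 31).
So σ(1) = σ(5) = 1 while 1 ≠ 5, therefore σ is not injective.
A non-injective map from the 31-element set ℤ_{31} to itself takes at most 30 distinct values, so it cannot be surjective. Therefore σ is not surjective.
Since σ is not surjective, we determine |image(σ)|. Computing x^9 mod 31 for each x (by repeated squaring, reducing mod 31 at every step), the values σ(0), σ(1), …, σ(30) are: 0, 1, 16, 29, 8, 1, 30, 8, 4, 4, 16, 23, 15, 29, 4, 29, 2, 27, 2, 16, 8, 15, 27, 27, 23, 1, 30, 23, 2, 15, 30.
The distinct values are {0, 1, 2, 4, 8, 15, 16, 23, 27, 29, 30}; there are 11 of them.

11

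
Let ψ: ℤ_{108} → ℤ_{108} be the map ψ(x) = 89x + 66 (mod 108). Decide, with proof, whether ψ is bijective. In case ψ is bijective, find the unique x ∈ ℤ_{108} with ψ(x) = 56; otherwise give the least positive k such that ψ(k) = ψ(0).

46

Recall: ψ is injective when ψ(x_1) = ψ(x_2) forces x_1 = x_2.
If ψ(x_1) = ψ(x_2), then 89x_1 ≡ 89x_2 (mod 108). Because gcd(89, 108) = 1, we may cancel 89 to get x_1 ≡ x_2 (mod 108).
We now compute 89⁻¹ mod 108 explicitly. Euclid's algorithm: 108 = 1·89 + 19, 89 = 4·19 + 13, 19 = 1·13 + 6, 13 = 2·6 + 1; back-substituting gives 1 = 17·89 − 14·108, so 89⁻¹ ≡ 17 (mod 108).
For any y ∈ ℤ_{108}, x = 17(y − 66) mod 108 satisfies ψ(x) = 89·17(y − 66) + 66 ≡ y (since 89·17 ≡ 1 mod 108). So every y has a preimage.
So ψ is bijective.
Since ψ is bijective, we compute ψ⁻¹(56): solve 89x + 66 ≡ 56 (mod 108), i.e. 89x ≡ 98 (mod 108).
Multiplying by 89⁻¹ = 17 gives x ≡ 17·98 = 1666 = 15·108 + 46 ≡ 46 (mod 108).
Check: ψ(46) = 89·46 + 66 = 4160 = 38·108 + 56 ≡ 56 (mod 108).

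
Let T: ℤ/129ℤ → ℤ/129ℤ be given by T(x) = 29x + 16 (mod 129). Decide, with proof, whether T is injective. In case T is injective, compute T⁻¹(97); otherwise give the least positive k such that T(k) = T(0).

114

Suppose T(x_1) = T(x_2) in ℤ/129ℤ. Then 29x_1 + 16 ≡ 29x_2 + 16 (mod 129), thus 29(x_1 − x_2) ≡ 0 (mod 129).
Since gcd(29, 129) = 1, 29 is invertible modulo 129, thus x_1 − x_2 ≡ 0 (mod 129), i.e. x_1 = x_2.
Thus T is injective.
We now compute 29⁻¹ mod 129 explicitly. Euclid's algorithm: 129 = 4·29 + 13, 29 = 2·13 + 3, 13 = 4·3 + 1; back-substituting gives 1 = 89·29 − 20·129, so 29⁻¹ ≡ 89 (mod 129).
Since T is injective, we compute T⁻¹(97): solve 29x + 16 ≡ 97 (mod 129), i.e. 29x ≡ 81 (mod 129).
Multiplying by 29⁻¹ = 89 gives x ≡ 89·81 = 7209 = 55·129 + 114 ≡ 114 (mod 129).
Check: T(114) = 29·114 + 16 = 3322 = 25·129 + 97 ≡ 97 (mod 129).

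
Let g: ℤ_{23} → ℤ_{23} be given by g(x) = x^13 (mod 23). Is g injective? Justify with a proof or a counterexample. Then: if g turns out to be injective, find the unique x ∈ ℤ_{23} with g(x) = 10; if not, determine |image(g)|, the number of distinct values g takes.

17

Since 23 is prime, the nonzero elements of ℤ_{23} form a cyclic group of order 22.
As gcd(13, 22) = 1, raising to the 13th power is a bijection on this group: if x_1^13 ≡ x_2^13 then (x_1x_2^{−1})^13 = 1, and the only element of order dividing gcd(13, 22) = 1 is 1, so x_1 = x_2.
With g(0) = 0 this makes g injective on all of ℤ_{23}, hence bijective (finite equal-size domain and codomain). In particular g is injective.
Since g is injective, we find the preimage of 10. The inverse of x ↦ x^13 on (ℤ_{23})^× is x ↦ x^17, because 13·17 = 221 = 10·22 + 1 ≡ 1 (mod 22) and x^{22} = 1 for x ≠ 0 (Fermat). So g⁻¹(10) = 10^17 mod 23.
Repeated squaring mod 23: 10^1 ≡ 10, 10^2 ≡ 10² = 100 ≡ 8, 10^4 ≡ 8² = 64 ≡ 18, 10^8 ≡ 18² = 324 ≡ 2, 10^16 ≡ 2² = 4. Since 17 = 16 + 1, 10^17 ≡ 4·10: 4·10 = 40 ≡ 17. So 10^17 ≡ 17 (mod 23).
Hence g⁻¹(10) = 17.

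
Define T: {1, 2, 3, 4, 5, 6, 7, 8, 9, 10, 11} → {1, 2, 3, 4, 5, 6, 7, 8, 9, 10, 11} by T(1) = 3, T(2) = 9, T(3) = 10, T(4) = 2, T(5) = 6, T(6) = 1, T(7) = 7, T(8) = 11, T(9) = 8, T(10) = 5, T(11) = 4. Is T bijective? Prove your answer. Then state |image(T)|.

11

The values 3, 9, 10, 2, 6, 1, 7, 11, 8, 5, 4 are a permutation of {1, 2, 3, 4, 5, 6, 7, 8, 9, 10, 11}: each element appears exactly once.
So T is injective and surjective, hence bijective.
The image of T is {1, 2, 3, 4, 5, 6, 7, 8, 9, 10, 11}, which has 11 elements.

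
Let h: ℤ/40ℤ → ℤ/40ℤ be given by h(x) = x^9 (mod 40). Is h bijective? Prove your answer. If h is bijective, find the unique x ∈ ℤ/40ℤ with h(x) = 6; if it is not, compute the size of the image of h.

25

h(0) = 0^9 = 0.
h(10): Repeated squaring mod 40: 10^1 ≡ 10, 10^2 ≡ 10² = 100 ≡ 20, 10^4 ≡ 20² = 400 ≡ 0, 10^8 ≡ 0² = 0. Since 9 = 8 + 1, 10^9 ≡ 0·10: 0·10 = 0. So 10^9 ≡ 0 (mod 40).
So h(0) = h(10) = 0 while 0 ≠ 10, so h is not injective, hence not bijective.
Since h is not bijective, we determine |image(h)|. Computing x^9 mod 40 for each x (by repeated squaring, reducing mod 40 at every step), the values h(0), h(1), …, h(39) are: 0, 1, 32, 3, 24, 5, 16, 7, 8, 9, 0, 11, 32, 13, 24, 15, 16, 17, 8, 19, 0, 21, 32, 23, 24, 25, 16, 27, 8, 29, 0, 31, 32, 33, 24, 35, 16, 37, 8, 39.
The distinct values are {0, 1, 3, 5, 7, 8, 9, 11, 13, 15, 16, 17, 19, 21, 23, 24, 25, 27, 29, 31, 32, 33, 35, 37, 39}; there are 25 of them.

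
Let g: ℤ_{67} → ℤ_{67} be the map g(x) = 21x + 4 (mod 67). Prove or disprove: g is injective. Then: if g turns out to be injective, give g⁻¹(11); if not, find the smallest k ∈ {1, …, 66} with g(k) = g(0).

Recall: g is injective when g(s) = g(t) forces s = t.
If g(s) = g(t), then 21s ≡ 21t (mod 67). Because gcd(21, 67) = 1, we may cancel 21 to get s ≡ t (mod 67).
Therefore g is injective.
We now compute 21⁻¹ mod 67 explicitly. Euclid's algorithm: 67 = 3·21 + 4, 21 = 5·4 + 1; back-substituting gives 1 = 16·21 − 5·67, so 21⁻¹ ≡ 16 (mod 67).
Since g is injective, we find g⁻¹(11): we need 21x ≡ 11 − 4 ≡ 7 (mod 67). Using 21⁻¹ = 16: x ≡ 16·7 = 112 = 1·67 + 45, so x = 45.
Check: g(45) = 21·45 + 4 = 949 = 14·67 + 11 ≡ 11 (mod 67).

45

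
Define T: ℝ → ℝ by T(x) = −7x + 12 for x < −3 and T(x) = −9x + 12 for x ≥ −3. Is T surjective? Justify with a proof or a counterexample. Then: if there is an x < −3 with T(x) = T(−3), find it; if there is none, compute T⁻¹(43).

-27/7

Both pieces are strictly decreasing (slopes −7 and −9), so each is injective on its own interval.
The left piece maps (−∞, −3) onto (33, ∞); the right piece maps [−3, ∞) onto (−∞, 39].
The union (33, ∞) ∪ (−∞, 39] covers ℝ, so T is surjective.
For the follow-up: the images overlap, so an x < −3 with T(x) = T(−3) exists. T(−3) = 39; solving −7x + 12 = 39 for x < −3 gives x = (39 − 12)/(−7) = −27/7.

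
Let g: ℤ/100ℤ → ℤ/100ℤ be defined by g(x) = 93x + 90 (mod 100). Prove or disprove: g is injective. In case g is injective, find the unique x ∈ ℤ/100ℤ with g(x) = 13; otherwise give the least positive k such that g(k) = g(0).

Recall: g is injective if g(x_1) = g(x_2) implies x_1 = x_2.
Suppose g(x_1) = g(x_2) in ℤ/100ℤ. Then 93x_1 + 90 ≡ 93x_2 + 90 (mod 100), so 93(x_1 − x_2) ≡ 0 (mod 100).
Since gcd(93, 100) = 1, 93 is invertible modulo 100, thus x_1 − x_2 ≡ 0 (mod 100), i.e. x_1 = x_2.
So g is injective.
We now compute 93⁻¹ mod 100 explicitly. Euclid's algorithm: 100 = 1·93 + 7, 93 = 13·7 + 2, 7 = 3·2 + 1; back-substituting gives 1 = 57·93 − 53·100, so 93⁻¹ ≡ 57 (mod 100).
Since g is injective, we compute g⁻¹(13): solve 93x + 90 ≡ 13 (mod 100), i.e. 93x ≡ 23 (mod 100).
Multiplying by 93⁻¹ = 57 gives x ≡ 57·23 = 1311 = 13·100 + 11 ≡ 11 (mod 100).
Check: g(11) = 93·11 + 90 = 1113 = 11·100 + 13 ≡ 13 (mod 100).

11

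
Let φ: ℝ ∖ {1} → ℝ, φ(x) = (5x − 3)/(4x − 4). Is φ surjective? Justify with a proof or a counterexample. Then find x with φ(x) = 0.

If φ(x) = 5/4, cross-multiplying gives 4(5x − 3) = 5(4x − 4), which simplifies to −12 = −20 — false.  So 5/4 has no preimage and φ is not surjective.
Solving φ(x) = 0: cross-multiplying gives 5x − 3 = 0(4x − 4), which rearranges to 5x = 3, so x = 3/5.

3/5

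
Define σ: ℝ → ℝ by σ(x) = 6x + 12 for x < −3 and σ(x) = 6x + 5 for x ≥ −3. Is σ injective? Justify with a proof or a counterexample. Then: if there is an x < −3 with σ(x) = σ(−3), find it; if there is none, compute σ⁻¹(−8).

-25/6

Both pieces are strictly increasing (slopes 6 and 6), so each is injective on its own interval.
The left piece maps (−∞, −3) onto (−∞, −6); the right piece maps [−3, ∞) onto [−13, ∞).
These images overlap. In particular σ(−3) = −13 (right piece), and solving 6x + 12 = −13 on the left piece gives x = −25/6 < −3.
So σ(−25/6) = σ(−3) with −25/6 ≠ −3, and σ is not injective. This x = −25/6 is the requested value below −3.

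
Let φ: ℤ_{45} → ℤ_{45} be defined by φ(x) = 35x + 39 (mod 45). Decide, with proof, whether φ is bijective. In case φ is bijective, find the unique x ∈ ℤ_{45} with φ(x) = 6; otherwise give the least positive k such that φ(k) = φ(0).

9

We have gcd(35, 45) = 5 > 1. Taking u = 0 and v = 9: φ(0) = 39 and φ(9) = 35·9 + 39 = 354 ≡ 39 (mod 45).
So φ(0) = φ(9) while 0 ≠ 9, thus φ is not injective, hence not bijective.
Since φ is not bijective, we find the least positive k with φ(k) = φ(0): this means 35k ≡ 0 (mod 45), i.e. 45 ∣ 35k. Since gcd(35, 45) = 5, dividing through by 5 this holds exactly when 9 ∣ 7k, and as gcd(7, 9) = 1, exactly when 9 ∣ k.
The smallest positive such k is 9.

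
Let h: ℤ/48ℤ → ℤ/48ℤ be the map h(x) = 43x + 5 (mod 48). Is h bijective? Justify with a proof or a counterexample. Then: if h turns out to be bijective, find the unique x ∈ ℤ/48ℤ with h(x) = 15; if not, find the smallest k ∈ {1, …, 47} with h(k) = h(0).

46

By definition, h is injective when h(a) = h(b) forces a = b.
Suppose h(a) = h(b) in ℤ/48ℤ. Then 43a + 5 ≡ 43b + 5 (mod 48), hence 43(a − b) ≡ 0 (mod 48).
Since gcd(43, 48) = 1, 43 is invertible modulo 48, so a − b ≡ 0 (mod 48), i.e. a = b.
We now compute 43⁻¹ mod 48 explicitly. Euclid's algorithm: 48 = 1·43 + 5, 43 = 8·5 + 3, 5 = 1·3 + 2, 3 = 1·2 + 1; back-substituting gives 1 = 19·43 − 17·48, so 43⁻¹ ≡ 19 (mod 48).
Then y ↦ 19(y − 5) is a two-sided inverse to h, so every y ∈ ℤ/48ℤ has a preimage.
Therefore h is bijective.
Since h is bijective, we compute h⁻¹(15): solve 43x + 5 ≡ 15 (mod 48), i.e. 43x ≡ 10 (mod 48).
Multiplying by 43⁻¹ = 19 gives x ≡ 19·10 = 190 = 3·48 + 46 ≡ 46 (mod 48).
Check: h(46) = 43·46 + 5 = 1983 = 41·48 + 15 ≡ 15 (mod 48).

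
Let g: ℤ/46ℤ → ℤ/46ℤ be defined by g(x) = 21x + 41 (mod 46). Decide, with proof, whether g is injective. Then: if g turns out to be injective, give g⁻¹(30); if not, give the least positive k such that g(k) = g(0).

17

Suppose g(a) = g(b) in ℤ/46ℤ. Then 21a + 41 ≡ 21b + 41 (mod 46), so 21(a − b) ≡ 0 (mod 46).
Since gcd(21, 46) = 1, 21 is invertible modulo 46, so a − b ≡ 0 (mod 46), i.e. a = b.
Therefore g is injective.
We now compute 21⁻¹ mod 46 explicitly. Euclid's algorithm: 46 = 2·21 + 4, 21 = 5·4 + 1; back-substituting gives 1 = 11·21 − 5·46, so 21⁻¹ ≡ 11 (mod 46).
Since g is injective, we compute g⁻¹(30): solve 21x + 41 ≡ 30 (mod 46), i.e. 21x ≡ 35 (mod 46).
Multiplying by 21⁻¹ = 11 gives x ≡ 11·35 = 385 = 8·46 + 17 ≡ 17 (mod 46).
Check: g(17) = 21·17 + 41 = 398 = 8·46 + 30 ≡ 30 (mod 46).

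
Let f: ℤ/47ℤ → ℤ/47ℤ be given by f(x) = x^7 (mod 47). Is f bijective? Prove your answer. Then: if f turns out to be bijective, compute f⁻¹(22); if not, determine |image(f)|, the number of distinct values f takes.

Since 47 is prime, the nonzero elements of ℤ/47ℤ form a cyclic group of order 46.
As gcd(7, 46) = 1, raising to the 7th power is a bijection on this group: if a^7 ≡ b^7 then (ab^{−1})^7 = 1, and the only element of order dividing gcd(7, 46) = 1 is 1, so a = b.
With f(0) = 0 this makes f injective on all of ℤ/47ℤ, hence bijective (finite equal-size domain and codomain). In particular f is bijective.
Since f is bijective, we find the preimage of 22. The inverse of x ↦ x^7 on (ℤ/47ℤ)^× is x ↦ x^33, because 7·33 = 231 = 5·46 + 1 ≡ 1 (mod 46) and x^{46} = 1 for x ≠ 0 (Fermat). So f⁻¹(22) = 22^33 mod 47.
Repeated squaring mod 47: 22^1 ≡ 22, 22^2 ≡ 22² = 484 ≡ 14, 22^4 ≡ 14² = 196 ≡ 8, 22^8 ≡ 8² = 64 ≡ 17, 22^16 ≡ 17² = 289 ≡ 7, 22^32 ≡ 7² = 49 ≡ 2. Since 33 = 32 + 1, 22^33 ≡ 2·22: 2·22 = 44. So 22^33 ≡ 44 (mod 47).
Hence f⁻¹(22) = 44.

44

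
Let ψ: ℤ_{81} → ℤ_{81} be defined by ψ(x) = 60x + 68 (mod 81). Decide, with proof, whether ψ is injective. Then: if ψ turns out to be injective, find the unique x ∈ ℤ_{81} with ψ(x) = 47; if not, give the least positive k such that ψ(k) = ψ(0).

We have gcd(60, 81) = 3 > 1. Taking s = 0 and t = 27: ψ(0) = 68 and ψ(27) = 60·27 + 68 = 1688 ≡ 68 (mod 81).
So ψ(0) = ψ(27) while 0 ≠ 27, therefore ψ is not injective.
Since ψ is not injective, we find the least positive k with ψ(k) = ψ(0): this means 60k ≡ 0 (mod 81), i.e. 81 ∣ 60k. Since gcd(60, 81) = 3, dividing through by 3 this holds exactly when 27 ∣ 20k, and as gcd(20, 27) = 1, exactly when 27 ∣ k.
The smallest positive such k is 27.

27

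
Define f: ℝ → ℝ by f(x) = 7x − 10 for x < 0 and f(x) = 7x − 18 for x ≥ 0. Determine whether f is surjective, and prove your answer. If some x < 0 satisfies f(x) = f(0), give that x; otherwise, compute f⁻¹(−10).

-8/7

Both pieces are strictly increasing (slopes 7 and 7), so each is injective on its own interval.
The left piece maps (−∞, 0) onto (−∞, −10); the right piece maps [0, ∞) onto [−18, ∞).
The union (−∞, −10) ∪ [−18, ∞) covers ℝ, so f is surjective.
For the follow-up: the images overlap, so an x < 0 with f(x) = f(0) exists. f(0) = −18; solving 7x − 10 = −18 for x < 0 gives x = (−18 + 10)/7 = −8/7.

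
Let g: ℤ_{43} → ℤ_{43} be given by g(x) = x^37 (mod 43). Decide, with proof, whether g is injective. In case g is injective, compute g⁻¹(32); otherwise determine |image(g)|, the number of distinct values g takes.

22

Since 43 is prime, the nonzero elements of ℤ_{43} form a cyclic group of order 42.
As gcd(37, 42) = 1, raising to the 37th power is a bijection on this group: if a^37 ≡ b^37 then (ab^{−1})^37 = 1, and the only element of order dividing gcd(37, 42) = 1 is 1, so a = b.
With g(0) = 0 this makes g injective on all of ℤ_{43}, hence bijective (finite equal-size domain and codomain). In particular g is injective.
Since g is injective, we find the preimage of 32. The inverse of x ↦ x^37 on (ℤ_{43})^× is x ↦ x^25, because 37·25 = 925 = 22·42 + 1 ≡ 1 (mod 42) and x^{42} = 1 for x ≠ 0 (Fermat). So g⁻¹(32) = 32^25 mod 43.
Repeated squaring mod 43: 32^1 ≡ 32, 32^2 ≡ 32² = 1024 ≡ 35, 32^4 ≡ 35² = 1225 ≡ 21, 32^8 ≡ 21² = 441 ≡ 11, 32^16 ≡ 11² = 121 ≡ 35. Since 25 = 16 + 8 + 1, 32^25 ≡ 35·11·32: 35·11 = 385 ≡ 41, then 41·32 = 1312 ≡ 22. So 32^25 ≡ 22 (mod 43).
Hence g⁻¹(32) = 22.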